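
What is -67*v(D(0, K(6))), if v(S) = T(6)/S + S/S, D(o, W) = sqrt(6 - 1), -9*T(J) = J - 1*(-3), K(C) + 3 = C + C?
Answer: -67 + 67*sqrt(5)/5 ≈ -37.037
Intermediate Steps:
K(C) = -3 + 2*C (K(C) = -3 + (C + C) = -3 + 2*C)
T(J) = -1/3 - J/9 (T(J) = -(J - 1*(-3))/9 = -(J + 3)/9 = -(3 + J)/9 = -1/3 - J/9)
D(o, W) = sqrt(5)
v(S) = 1 - 1/S (v(S) = (-1/3 - 1/9*6)/S + S/S = (-1/3 - 2/3)/S + 1 = -1/S + 1 = 1 - 1/S)
-67*v(D(0, K(6))) = -67*(-1 + sqrt(5))/(sqrt(5)) = -67*sqrt(5)/5*(-1 + sqrt(5)) = -67*sqrt(5)*(-1 + sqrt(5))/5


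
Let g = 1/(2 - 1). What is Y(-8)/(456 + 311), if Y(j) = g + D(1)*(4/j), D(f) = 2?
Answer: 0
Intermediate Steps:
g = 1 (g = 1/1 = 1)
Y(j) = 1 + 8/j (Y(j) = 1 + 2*(4/j) = 1 + 8/j)
Y(-8)/(456 + 311) = ((8 - 8)/(-8))/(456 + 311) = -⅛*0/767 = 0*(1/767) = 0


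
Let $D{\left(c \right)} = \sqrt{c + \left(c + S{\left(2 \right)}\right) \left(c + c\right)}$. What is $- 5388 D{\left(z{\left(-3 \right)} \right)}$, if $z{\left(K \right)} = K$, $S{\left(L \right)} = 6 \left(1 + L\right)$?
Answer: $- 5388 i \sqrt{93} \approx - 51960.0 i$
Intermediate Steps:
$S{\left(L \right)} = 6 + 6 L$
$D{\left(c \right)} = \sqrt{c + 2 c \left(18 + c\right)}$ ($D{\left(c \right)} = \sqrt{c + \left(c + \left(6 + 6 \cdot 2\right)\right) \left(c + c\right)} = \sqrt{c + \left(c + \left(6 + 12\right)\right) 2 c} = \sqrt{c + \left(c + 18\right) 2 c} = \sqrt{c + \left(18 + c\right) 2 c} = \sqrt{c + 2 c \left(18 + c\right)}$)
$- 5388 D{\left(z{\left(-3 \right)} \right)} = - 5388 \sqrt{- 3 \left(37 + 2 \left(-3\right)\right)} = - 5388 \sqrt{- 3 \left(37 - 6\right)} = - 5388 \sqrt{\left(-3\right) 31} = - 5388 \sqrt{-93} = - 5388 i \sqrt{93}$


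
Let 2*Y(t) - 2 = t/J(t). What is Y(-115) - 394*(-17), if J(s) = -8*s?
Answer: 107183/16 ≈ 6698.9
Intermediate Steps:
Y(t) = 15/16 (Y(t) = 1 + (t/((-8*t)))/2 = 1 + (t*(-1/(8*t)))/2 = 1 + (½)*(-⅛) = 1 - 1/16 = 15/16)
Y(-115) - 394*(-17) = 15/16 - 394*(-17) = 15/16 + 6698 = 107183/16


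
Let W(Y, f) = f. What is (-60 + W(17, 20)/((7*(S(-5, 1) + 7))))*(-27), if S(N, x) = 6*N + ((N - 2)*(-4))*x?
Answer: 11232/7 ≈ 1604.6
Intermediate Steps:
S(N, x) = 6*N + x*(8 - 4*N) (S(N, x) = 6*N + ((-2 + N)*(-4))*x = 6*N + (8 - 4*N)*x = 6*N + x*(8 - 4*N))
(-60 + W(17, 20)/((7*(S(-5, 1) + 7))))*(-27) = (-60 + 20/((7*((6*(-5) + 8*1 - 4*(-5)*1) + 7))))*(-27) = (-60 + 20/((7*((-30 + 8 + 20) + 7))))*(-27) = (-60 + 20/((7*(-2 + 7))))*(-27) = (-60 + 20/((7*5)))*(-27) = (-60 + 20/35)*(-27) = (-60 + 20*(1/35))*(-27) = (-60 + 4/7)*(-27) = -416/7*(-27) = 11232/7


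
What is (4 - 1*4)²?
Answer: 0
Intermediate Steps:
(4 - 1*4)² = (4 - 4)² = 0² = 0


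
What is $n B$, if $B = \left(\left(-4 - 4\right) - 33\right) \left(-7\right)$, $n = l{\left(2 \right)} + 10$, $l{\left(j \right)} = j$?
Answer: $3444$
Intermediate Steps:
$n = 12$ ($n = 2 + 10 = 12$)
$B = 287$ ($B = \left(-8 - 33\right) \left(-7\right) = \left(-41\right) \left(-7\right) = 287$)
$n B = 12 \cdot 287 = 3444$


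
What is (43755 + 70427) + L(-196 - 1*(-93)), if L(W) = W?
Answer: 114079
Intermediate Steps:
(43755 + 70427) + L(-196 - 1*(-93)) = (43755 + 70427) + (-196 - 1*(-93)) = 114182 + (-196 + 93) = 114182 - 103 = 114079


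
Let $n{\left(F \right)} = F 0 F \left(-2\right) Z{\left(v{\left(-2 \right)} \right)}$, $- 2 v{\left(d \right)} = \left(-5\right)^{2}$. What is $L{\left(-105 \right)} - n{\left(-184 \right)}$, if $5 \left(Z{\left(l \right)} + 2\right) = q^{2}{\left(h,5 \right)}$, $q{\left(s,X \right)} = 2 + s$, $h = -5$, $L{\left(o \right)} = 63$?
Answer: $63$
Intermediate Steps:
$v{\left(d \right)} = - \frac{25}{2}$ ($v{\left(d \right)} = - \frac{\left(-5\right)^{2}}{2} = \left(- \frac{1}{2}\right) 25 = - \frac{25}{2}$)
$Z{\left(l \right)} = - \frac{1}{5}$ ($Z{\left(l \right)} = -2 + \frac{\left(2 - 5\right)^{2}}{5} = -2 + \frac{\left(-3\right)^{2}}{5} = -2 + \frac{1}{5} \cdot 9 = -2 + \frac{9}{5} = - \frac{1}{5}$)
$n{\left(F \right)} = 0$ ($n{\left(F \right)} = F 0 F \left(-2\right) \left(- \frac{1}{5}\right) = F 0 \left(-2\right) \left(- \frac{1}{5}\right) = F 0 \left(- \frac{1}{5}\right) = 0 \left(- \frac{1}{5}\right) = 0$)
$L{\left(-105 \right)} - n{\left(-184 \right)} = 63 - 0 = 63 + 0 = 63$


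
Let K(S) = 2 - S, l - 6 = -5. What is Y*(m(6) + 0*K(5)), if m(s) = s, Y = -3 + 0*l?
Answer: -18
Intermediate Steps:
l = 1 (l = 6 - 5 = 1)
Y = -3 (Y = -3 + 0*1 = -3 + 0 = -3)
Y*(m(6) + 0*K(5)) = -3*(6 + 0*(2 - 1*5)) = -3*(6 + 0*(2 - 5)) = -3*(6 + 0*(-3)) = -3*(6 + 0) = -3*6 = -18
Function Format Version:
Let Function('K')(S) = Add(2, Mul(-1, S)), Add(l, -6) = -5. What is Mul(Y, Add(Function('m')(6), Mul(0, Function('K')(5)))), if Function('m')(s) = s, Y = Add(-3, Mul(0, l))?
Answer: -18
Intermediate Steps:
l = 1 (l = Add(6, -5) = 1)
Y = -3 (Y = Add(-3, Mul(0, 1)) = Add(-3, 0) = -3)
Mul(Y, Add(Function('m')(6), Mul(0, Function('K')(5)))) = Mul(-3, Add(6, Mul(0, Add(2, Mul(-1, 5))))) = Mul(-3, Add(6, Mul(0, Add(2, -5)))) = Mul(-3, Add(6, Mul(0, -3))) = Mul(-3, Add(6, 0)) = Mul(-3, 6) = -18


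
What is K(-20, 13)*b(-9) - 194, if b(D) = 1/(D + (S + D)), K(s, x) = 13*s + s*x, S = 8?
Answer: -142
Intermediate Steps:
b(D) = 1/(8 + 2*D) (b(D) = 1/(D + (8 + D)) = 1/(8 + 2*D))
K(-20, 13)*b(-9) - 194 = (-20*(13 + 13))*(1/(2*(4 - 9))) - 194 = (-20*26)*((½)/(-5)) - 194 = -260*(-1)/5 - 194 = -520*(-⅒) - 194 = 52 - 194 = -142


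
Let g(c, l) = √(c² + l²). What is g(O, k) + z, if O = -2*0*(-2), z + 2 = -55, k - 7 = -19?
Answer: -45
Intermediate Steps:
k = -12 (k = 7 - 19 = -12)
z = -57 (z = -2 - 55 = -57)
O = 0 (O = 0*(-2) = 0)
g(O, k) + z = √(0² + (-12)²) - 57 = √(0 + 144) - 57 = √144 - 57 = 12 - 57 = -45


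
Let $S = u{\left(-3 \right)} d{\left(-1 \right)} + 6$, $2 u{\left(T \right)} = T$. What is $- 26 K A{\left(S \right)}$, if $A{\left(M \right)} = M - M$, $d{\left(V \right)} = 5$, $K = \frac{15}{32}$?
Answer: $0$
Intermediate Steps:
$K = \frac{15}{32}$ ($K = 15 \cdot \frac{1}{32} = \frac{15}{32} \approx 0.46875$)
$u{\left(T \right)} = \frac{T}{2}$
$S = - \frac{3}{2}$ ($S = \frac{1}{2} \left(-3\right) 5 + 6 = \left(- \frac{3}{2}\right) 5 + 6 = - \frac{15}{2} + 6 = - \frac{3}{2} \approx -1.5$)
$A{\left(M \right)} = 0$
$- 26 K A{\left(S \right)} = \left(-26\right) \frac{15}{32} \cdot 0 = \left(- \frac{195}{16}\right) 0 = 0$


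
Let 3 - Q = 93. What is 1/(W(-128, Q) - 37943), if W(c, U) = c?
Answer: -1/38071 ≈ -2.6267e-5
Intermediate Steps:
Q = -90 (Q = 3 - 1*93 = 3 - 93 = -90)
1/(W(-128, Q) - 37943) = 1/(-128 - 37943) = 1/(-38071) = -1/38071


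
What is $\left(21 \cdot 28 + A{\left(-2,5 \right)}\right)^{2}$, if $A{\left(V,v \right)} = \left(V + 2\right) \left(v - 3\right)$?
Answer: $345744$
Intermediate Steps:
$A{\left(V,v \right)} = \left(-3 + v\right) \left(2 + V\right)$ ($A{\left(V,v \right)} = \left(2 + V\right) \left(-3 + v\right) = \left(-3 + v\right) \left(2 + V\right)$)
$\left(21 \cdot 28 + A{\left(-2,5 \right)}\right)^{2} = \left(21 \cdot 28 - 0\right)^{2} = \left(588 + \left(-6 + 6 + 10 - 10\right)\right)^{2} = \left(588 + 0\right)^{2} = 588^{2} = 345744$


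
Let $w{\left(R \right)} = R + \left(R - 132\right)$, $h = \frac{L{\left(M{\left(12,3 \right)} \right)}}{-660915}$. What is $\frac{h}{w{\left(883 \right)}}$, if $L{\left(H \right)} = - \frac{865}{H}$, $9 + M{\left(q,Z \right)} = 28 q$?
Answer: $\frac{173}{70627756194} \approx 2.4495 \cdot 10^{-9}$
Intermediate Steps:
$M{\left(q,Z \right)} = -9 + 28 q$
$h = \frac{173}{43223841}$ ($h = \frac{\left(-865\right) \frac{1}{-9 + 28 \cdot 12}}{-660915} = - \frac{865}{-9 + 336} \left(- \frac{1}{660915}\right) = - \frac{865}{327} \left(- \frac{1}{660915}\right) = \left(-865\right) \frac{1}{327} \left(- \frac{1}{660915}\right) = \left(- \frac{865}{327}\right) \left(- \frac{1}{660915}\right) = \frac{173}{43223841} \approx 4.0024 \cdot 10^{-6}$)
$w{\left(R \right)} = -132 + 2 R$ ($w{\left(R \right)} = R + \left(R - 132\right) = R + \left(-132 + R\right) = -132 + 2 R$)
$\frac{h}{w{\left(883 \right)}} = \frac{173}{43223841 \left(-132 + 2 \cdot 883\right)} = \frac{173}{43223841 \left(-132 + 1766\right)} = \frac{173}{43223841 \cdot 1634} = \frac{173}{43223841} \cdot \frac{1}{1634} = \frac{173}{70627756194}$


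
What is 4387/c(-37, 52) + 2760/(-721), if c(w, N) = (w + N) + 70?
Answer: 2928427/61285 ≈ 47.784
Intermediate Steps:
c(w, N) = 70 + N + w (c(w, N) = (N + w) + 70 = 70 + N + w)
4387/c(-37, 52) + 2760/(-721) = 4387/(70 + 52 - 37) + 2760/(-721) = 4387/85 + 2760*(-1/721) = 4387*(1/85) - 2760/721 = 4387/85 - 2760/721 = 2928427/61285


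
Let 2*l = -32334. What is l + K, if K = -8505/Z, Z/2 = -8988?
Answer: -13838547/856 ≈ -16167.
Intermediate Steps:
Z = -17976 (Z = 2*(-8988) = -17976)
l = -16167 (l = (1/2)*(-32334) = -16167)
K = 405/856 (K = -8505/(-17976) = -8505*(-1/17976) = 405/856 ≈ 0.47313)
l + K = -16167 + 405/856 = -13838547/856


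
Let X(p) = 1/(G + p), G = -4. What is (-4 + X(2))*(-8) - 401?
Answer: -365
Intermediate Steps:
X(p) = 1/(-4 + p)
(-4 + X(2))*(-8) - 401 = (-4 + 1/(-4 + 2))*(-8) - 401 = (-4 + 1/(-2))*(-8) - 401 = (-4 - ½)*(-8) - 401 = -9/2*(-8) - 401 = 36 - 401 = -365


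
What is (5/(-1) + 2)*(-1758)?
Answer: 5274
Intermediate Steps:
(5/(-1) + 2)*(-1758) = (-1*5 + 2)*(-1758) = (-5 + 2)*(-1758) = -3*(-1758) = 5274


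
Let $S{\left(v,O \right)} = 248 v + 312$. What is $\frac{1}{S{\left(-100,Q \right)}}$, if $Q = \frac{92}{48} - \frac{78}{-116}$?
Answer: $- \frac{1}{24488} \approx -4.0836 \cdot 10^{-5}$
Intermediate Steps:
$Q = \frac{901}{348}$ ($Q = 92 \cdot \frac{1}{48} - - \frac{39}{58} = \frac{23}{12} + \frac{39}{58} = \frac{901}{348} \approx 2.5891$)
$S{\left(v,O \right)} = 312 + 248 v$
$\frac{1}{S{\left(-100,Q \right)}} = \frac{1}{312 + 248 \left(-100\right)} = \frac{1}{312 - 24800} = \frac{1}{-24488} = - \frac{1}{24488}$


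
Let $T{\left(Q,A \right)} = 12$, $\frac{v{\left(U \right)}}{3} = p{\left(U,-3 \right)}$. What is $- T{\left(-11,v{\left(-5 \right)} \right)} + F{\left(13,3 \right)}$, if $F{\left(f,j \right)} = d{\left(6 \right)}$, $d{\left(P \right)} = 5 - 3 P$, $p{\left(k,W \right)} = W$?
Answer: $-25$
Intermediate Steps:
$d{\left(P \right)} = 5 - 3 P$
$F{\left(f,j \right)} = -13$ ($F{\left(f,j \right)} = 5 - 18 = -13$)
$v{\left(U \right)} = -9$ ($v{\left(U \right)} = 3 \left(-3\right) = -9$)
$- T{\left(-11,v{\left(-5 \right)} \right)} + F{\left(13,3 \right)} = \left(-1\right) 12 - 13 = -12 - 13 = -25$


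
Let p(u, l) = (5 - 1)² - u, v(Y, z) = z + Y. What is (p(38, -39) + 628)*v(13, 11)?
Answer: 14544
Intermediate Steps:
v(Y, z) = Y + z
p(u, l) = 16 - u (p(u, l) = 4² - u = 16 - u)
(p(38, -39) + 628)*v(13, 11) = ((16 - 1*38) + 628)*(13 + 11) = ((16 - 38) + 628)*24 = (-22 + 628)*24 = 606*24 = 14544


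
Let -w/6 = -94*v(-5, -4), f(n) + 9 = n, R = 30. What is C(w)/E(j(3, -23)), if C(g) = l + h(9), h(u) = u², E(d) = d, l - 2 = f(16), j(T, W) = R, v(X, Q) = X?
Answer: 3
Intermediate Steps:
j(T, W) = 30
f(n) = -9 + n
l = 9 (l = 2 + (-9 + 16) = 2 + 7 = 9)
w = -2820 (w = -(-564)*(-5) = -6*470 = -2820)
C(g) = 90 (C(g) = 9 + 9² = 9 + 81 = 90)
C(w)/E(j(3, -23)) = 90/30 = 90*(1/30) = 3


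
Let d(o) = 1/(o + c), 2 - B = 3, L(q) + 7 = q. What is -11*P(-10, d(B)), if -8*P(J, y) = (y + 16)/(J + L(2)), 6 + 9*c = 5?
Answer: -1661/1200 ≈ -1.3842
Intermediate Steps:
c = -⅑ (c = -⅔ + (⅑)*5 = -⅔ + 5/9 = -⅑ ≈ -0.11111)
L(q) = -7 + q
B = -1 (B = 2 - 1*3 = 2 - 3 = -1)
d(o) = 1/(-⅑ + o) (d(o) = 1/(o - ⅑) = 1/(-⅑ + o))
P(J, y) = -(16 + y)/(8*(-5 + J)) (P(J, y) = -(y + 16)/(8*(J + (-7 + 2))) = -(16 + y)/(8*(J - 5)) = -(16 + y)/(8*(-5 + J)))
-11*P(-10, d(B)) = -11*(-16 - 9/(-1 + 9*(-1)))/(8*(-5 - 10)) = -11*(-16 - 9/(-1 - 9))/(8*(-15)) = -11*(-1)*(-16 - 9/(-10))/(8*15) = -11*(-1)*(-16 - 9*(-1)/10)/(8*15) = -11*(-1)*(-16 - 1*(-9/10))/(8*15) = -11*(-1)*(-16 + 9/10)/(8*15) = -11*(-1)*(-151)/(8*15*10) = -11*151/1200 = -1661/1200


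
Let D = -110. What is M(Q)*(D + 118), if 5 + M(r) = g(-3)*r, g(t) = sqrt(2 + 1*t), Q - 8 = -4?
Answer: -40 + 32*I ≈ -40.0 + 32.0*I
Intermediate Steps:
Q = 4 (Q = 8 - 4 = 4)
g(t) = sqrt(2 + t)
M(r) = -5 + I*r (M(r) = -5 + sqrt(2 - 3)*r = -5 + sqrt(-1)*r = -5 + I*r)
M(Q)*(D + 118) = (-5 + I*4)*(-110 + 118) = (-5 + 4*I)*8 = -40 + 32*I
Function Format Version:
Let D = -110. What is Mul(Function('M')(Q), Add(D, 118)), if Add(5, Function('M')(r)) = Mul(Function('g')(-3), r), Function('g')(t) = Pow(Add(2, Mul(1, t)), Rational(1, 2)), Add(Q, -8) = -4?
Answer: Add(-40, Mul(32, I)) ≈ Add(-40.000, Mul(32.000, I))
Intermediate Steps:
Q = 4 (Q = Add(8, -4) = 4)
Function('g')(t) = Pow(Add(2, t), Rational(1, 2))
Function('M')(r) = Add(-5, Mul(I, r)) (Function('M')(r) = Add(-5, Mul(Pow(Add(2, -3), Rational(1, 2)), r)) = Add(-5, Mul(Pow(-1, Rational(1, 2)), r)) = Add(-5, Mul(I, r)))
Mul(Function('M')(Q), Add(D, 118)) = Mul(Add(-5, Mul(I, 4)), Add(-110, 118)) = Mul(Add(-5, Mul(4, I)), 8) = Add(-40, Mul(32, I))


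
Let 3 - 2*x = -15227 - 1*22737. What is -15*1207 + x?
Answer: 1757/2 ≈ 878.50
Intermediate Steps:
x = 37967/2 (x = 3/2 - (-15227 - 1*22737)/2 = 3/2 - (-15227 - 22737)/2 = 3/2 - 1/2*(-37964) = 3/2 + 18982 = 37967/2 ≈ 18984.)
-15*1207 + x = -15*1207 + 37967/2 = -18105 + 37967/2 = 1757/2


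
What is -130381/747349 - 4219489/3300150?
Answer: -3583707741811/2466363802350 ≈ -1.4530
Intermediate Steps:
-130381/747349 - 4219489/3300150 = -3583707741811/2466363802350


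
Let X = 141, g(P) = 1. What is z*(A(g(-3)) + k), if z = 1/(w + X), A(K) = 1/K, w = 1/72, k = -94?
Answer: -6696/10153 ≈ -0.65951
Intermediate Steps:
w = 1/72 ≈ 0.013889
z = 72/10153 (z = 1/(1/72 + 141) = 1/(10153/72) = 72/10153 ≈ 0.0070915)
z*(A(g(-3)) + k) = 72*(1/1 - 94)/10153 = 72*(1 - 94)/10153 = (72/10153)*(-93) = -6696/10153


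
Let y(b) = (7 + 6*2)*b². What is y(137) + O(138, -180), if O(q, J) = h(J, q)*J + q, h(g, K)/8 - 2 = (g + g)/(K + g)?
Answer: 2390683/7 ≈ 3.4153e+5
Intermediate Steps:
h(g, K) = 16 + 16*g/(K + g) (h(g, K) = 16 + 8*((g + g)/(K + g)) = 16 + 8*((2*g)/(K + g)) = 16 + 8*(2*g/(K + g)) = 16 + 16*g/(K + g))
y(b) = 19*b² (y(b) = (7 + 12)*b² = 19*b²)
O(q, J) = q + 16*J*(q + 2*J)/(J + q) (O(q, J) = (16*(q + 2*J)/(q + J))*J + q = (16*(q + 2*J)/(J + q))*J + q = 16*J*(q + 2*J)/(J + q) + q = q + 16*J*(q + 2*J)/(J + q))
y(137) + O(138, -180) = 19*137² + (138*(-180 + 138) + 16*(-180)*(138 + 2*(-180)))/(-180 + 138) = 19*18769 + (138*(-42) + 16*(-180)*(138 - 360))/(-42) = 356611 - (-5796 + 16*(-180)*(-222))/42 = 356611 - (-5796 + 639360)/42 = 356611 - 1/42*633564 = 356611 - 105594/7 = 2390683/7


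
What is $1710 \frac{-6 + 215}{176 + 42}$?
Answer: $\frac{178695}{109} \approx 1639.4$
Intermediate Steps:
$1710 \frac{-6 + 215}{176 + 42} = 1710 \cdot \frac{209}{218} = \frac{178695}{109}$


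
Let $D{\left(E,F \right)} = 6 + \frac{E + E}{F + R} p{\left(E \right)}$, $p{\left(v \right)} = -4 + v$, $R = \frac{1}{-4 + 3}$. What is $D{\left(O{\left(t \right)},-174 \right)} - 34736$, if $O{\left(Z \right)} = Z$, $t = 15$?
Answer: $- \frac{1215616}{35} \approx -34732.0$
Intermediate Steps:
$R = -1$ ($R = \frac{1}{-1} = -1$)
$D{\left(E,F \right)} = 6 + \frac{2 E \left(-4 + E\right)}{-1 + F}$ ($D{\left(E,F \right)} = 6 + \frac{E + E}{F - 1} \left(-4 + E\right) = 6 + \frac{2 E}{-1 + F} \left(-4 + E\right) = 6 + \frac{2 E \left(-4 + E\right)}{-1 + F}$)
$D{\left(O{\left(t \right)},-174 \right)} - 34736 = \frac{2 \left(-3 + 3 \left(-174\right) + 15 \left(-4 + 15\right)\right)}{-1 - 174} - 34736 = \frac{2 \left(-3 - 522 + 15 \cdot 11\right)}{-175} - 34736 = 2 \left(- \frac{1}{175}\right) \left(-3 - 522 + 165\right) - 34736 = 2 \left(- \frac{1}{175}\right) \left(-360\right) - 34736 = \frac{144}{35} - 34736 = - \frac{1215616}{35}$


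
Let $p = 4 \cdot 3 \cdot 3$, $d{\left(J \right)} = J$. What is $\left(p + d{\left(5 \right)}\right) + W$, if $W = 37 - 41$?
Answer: $37$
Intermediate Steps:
$W = -4$
$p = 36$ ($p = 12 \cdot 3 = 36$)
$\left(p + d{\left(5 \right)}\right) + W = \left(36 + 5\right) - 4 = 41 - 4 = 37$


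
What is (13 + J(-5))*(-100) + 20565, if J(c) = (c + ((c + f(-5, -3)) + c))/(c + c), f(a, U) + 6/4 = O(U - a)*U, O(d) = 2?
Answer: 19040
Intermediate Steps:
f(a, U) = -3/2 + 2*U
J(c) = (-15/2 + 3*c)/(2*c) (J(c) = (c + ((c + (-3/2 + 2*(-3))) + c))/(c + c) = (c + ((c + (-3/2 - 6)) + c))/((2*c)) = (c + ((c - 15/2) + c))*(1/(2*c)) = (c + ((-15/2 + c) + c))*(1/(2*c)) = (c + (-15/2 + 2*c))*(1/(2*c)) = (-15/2 + 3*c)*(1/(2*c)) = (-15/2 + 3*c)/(2*c))
(13 + J(-5))*(-100) + 20565 = (13 + (3/4)*(-5 + 2*(-5))/(-5))*(-100) + 20565 = (13 + (3/4)*(-1/5)*(-5 - 10))*(-100) + 20565 = (13 + (3/4)*(-1/5)*(-15))*(-100) + 20565 = (13 + 9/4)*(-100) + 20565 = (61/4)*(-100) + 20565 = -1525 + 20565 = 19040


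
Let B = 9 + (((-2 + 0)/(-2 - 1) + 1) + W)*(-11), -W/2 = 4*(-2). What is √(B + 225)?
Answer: √357/3 ≈ 6.2981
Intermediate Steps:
W = 16 (W = -8*(-2) = -2*(-8) = 16)
B = -556/3 (B = 9 + (((-2 + 0)/(-2 - 1) + 1) + 16)*(-11) = 9 + ((-2/(-3) + 1) + 16)*(-11) = 9 + ((-2*(-⅓) + 1) + 16)*(-11) = 9 + ((⅔ + 1) + 16)*(-11) = 9 + (5/3 + 16)*(-11) = 9 + (53/3)*(-11) = 9 - 583/3 = -556/3 ≈ -185.33)
√(B + 225) = √(-556/3 + 225) = √(119/3) = √357/3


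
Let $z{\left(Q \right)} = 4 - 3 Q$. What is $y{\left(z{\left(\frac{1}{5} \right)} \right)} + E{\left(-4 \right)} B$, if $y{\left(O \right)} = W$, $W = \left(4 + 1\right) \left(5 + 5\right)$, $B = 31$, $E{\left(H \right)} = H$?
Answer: $-74$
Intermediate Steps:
$W = 50$ ($W = 5 \cdot 10 = 50$)
$y{\left(O \right)} = 50$
$y{\left(z{\left(\frac{1}{5} \right)} \right)} + E{\left(-4 \right)} B = 50 - 124 = -74$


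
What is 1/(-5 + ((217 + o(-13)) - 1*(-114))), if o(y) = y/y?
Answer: 1/327 ≈ 0.0030581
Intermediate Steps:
o(y) = 1
1/(-5 + ((217 + o(-13)) - 1*(-114))) = 1/(-5 + ((217 + 1) - 1*(-114))) = 1/(-5 + (218 + 114)) = 1/(-5 + 332) = 1/327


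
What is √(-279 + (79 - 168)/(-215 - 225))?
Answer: I*√13493810/220 ≈ 16.697*I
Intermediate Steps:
√(-279 + (79 - 168)/(-215 - 225)) = √(-279 - 89/(-440)) = √(-279 - 89*(-1/440)) = √(-279 + 89/440) = √(-122671/440) = I*√13493810/220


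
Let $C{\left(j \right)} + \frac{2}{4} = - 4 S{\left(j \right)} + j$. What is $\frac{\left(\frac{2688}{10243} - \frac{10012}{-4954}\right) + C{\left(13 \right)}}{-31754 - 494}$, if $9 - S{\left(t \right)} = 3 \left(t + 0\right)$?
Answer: $- \frac{6839425683}{1636386771856} \approx -0.0041796$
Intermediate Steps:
$S{\left(t \right)} = 9 - 3 t$ ($S{\left(t \right)} = 9 - 3 \left(t + 0\right) = 9 - 3 t$)
$C{\left(j \right)} = - \frac{73}{2} + 13 j$ ($C{\left(j \right)} = - \frac{1}{2} + \left(- 4 \left(9 - 3 j\right) + j\right) = - \frac{1}{2} + \left(\left(-36 + 12 j\right) + j\right) = - \frac{1}{2} + \left(-36 + 13 j\right) = - \frac{73}{2} + 13 j$)
$\frac{\left(\frac{2688}{10243} - \frac{10012}{-4954}\right) + C{\left(13 \right)}}{-31754 - 494} = \frac{\left(\frac{2688}{10243} - \frac{10012}{-4954}\right) + \left(- \frac{73}{2} + 13 \cdot 13\right)}{-31754 - 494} = \frac{\left(2688 \cdot \frac{1}{10243} - - \frac{5006}{2477}\right) + \left(- \frac{73}{2} + 169\right)}{-32248} = \left(\left(\frac{2688}{10243} + \frac{5006}{2477}\right) + \frac{265}{2}\right) \left(- \frac{1}{32248}\right) = \left(\frac{57934634}{25371911} + \frac{265}{2}\right) \left(- \frac{1}{32248}\right) = \frac{6839425683}{50743822} \left(- \frac{1}{32248}\right) = - \frac{6839425683}{1636386771856}$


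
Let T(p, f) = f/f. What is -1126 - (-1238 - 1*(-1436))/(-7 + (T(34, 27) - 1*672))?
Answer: -127205/113 ≈ -1125.7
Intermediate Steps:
T(p, f) = 1
-1126 - (-1238 - 1*(-1436))/(-7 + (T(34, 27) - 1*672)) = -1126 - (-1238 - 1*(-1436))/(-7 + (1 - 1*672)) = -1126 - (-1238 + 1436)/(-7 + (1 - 672)) = -1126 - 198/(-7 - 671) = -1126 - 198/(-678) = -1126 - 198*(-1)/678 = -1126 - 1*(-33/113) = -1126 + 33/113 = -127205/113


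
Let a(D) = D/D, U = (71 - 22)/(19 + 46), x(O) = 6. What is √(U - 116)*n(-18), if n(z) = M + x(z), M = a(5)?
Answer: 7*I*√486915/65 ≈ 75.147*I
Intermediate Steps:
U = 49/65 ≈ 0.75385
a(D) = 1
M = 1
n(z) = 7 (n(z) = 1 + 6 = 7)
√(U - 116)*n(-18) = √(49/65 - 116)*7 = √(-7491/65)*7 = (I*√486915/65)*7 = 7*I*√486915/65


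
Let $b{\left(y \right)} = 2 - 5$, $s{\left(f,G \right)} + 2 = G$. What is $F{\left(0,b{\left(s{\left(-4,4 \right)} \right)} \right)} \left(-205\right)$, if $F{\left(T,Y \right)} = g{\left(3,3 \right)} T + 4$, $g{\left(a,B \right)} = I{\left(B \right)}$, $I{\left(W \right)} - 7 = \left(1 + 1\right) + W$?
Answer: $-820$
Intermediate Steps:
$s{\left(f,G \right)} = -2 + G$
$I{\left(W \right)} = 9 + W$ ($I{\left(W \right)} = 7 + \left(\left(1 + 1\right) + W\right) = 7 + \left(2 + W\right) = 9 + W$)
$g{\left(a,B \right)} = 9 + B$
$b{\left(y \right)} = -3$ ($b{\left(y \right)} = 2 - 5 = -3$)
$F{\left(T,Y \right)} = 4 + 12 T$ ($F{\left(T,Y \right)} = \left(9 + 3\right) T + 4 = 12 T + 4 = 4 + 12 T$)
$F{\left(0,b{\left(s{\left(-4,4 \right)} \right)} \right)} \left(-205\right) = \left(4 + 12 \cdot 0\right) \left(-205\right) = \left(4 + 0\right) \left(-205\right) = 4 \left(-205\right) = -820$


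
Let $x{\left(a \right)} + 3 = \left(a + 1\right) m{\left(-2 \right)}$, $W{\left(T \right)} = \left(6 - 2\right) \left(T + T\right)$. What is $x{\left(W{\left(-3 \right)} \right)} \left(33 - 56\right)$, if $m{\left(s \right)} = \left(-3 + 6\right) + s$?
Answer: $598$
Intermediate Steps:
$W{\left(T \right)} = 8 T$ ($W{\left(T \right)} = 4 \cdot 2 T = 8 T$)
$m{\left(s \right)} = 3 + s$
$x{\left(a \right)} = -2 + a$ ($x{\left(a \right)} = -3 + \left(a + 1\right) \left(3 - 2\right) = -3 + \left(1 + a\right) 1 = -3 + \left(1 + a\right) = -2 + a$)
$x{\left(W{\left(-3 \right)} \right)} \left(33 - 56\right) = \left(-2 + 8 \left(-3\right)\right) \left(33 - 56\right) = \left(-2 - 24\right) \left(-23\right) = \left(-26\right) \left(-23\right) = 598$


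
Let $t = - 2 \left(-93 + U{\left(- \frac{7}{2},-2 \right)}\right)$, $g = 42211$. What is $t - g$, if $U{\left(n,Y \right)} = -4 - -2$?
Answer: $-42021$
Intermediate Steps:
$U{\left(n,Y \right)} = -2$ ($U{\left(n,Y \right)} = -4 + 2 = -2$)
$t = 190$ ($t = - 2 \left(-93 - 2\right) = \left(-2\right) \left(-95\right) = 190$)
$t - g = 190 - 42211 = -42021$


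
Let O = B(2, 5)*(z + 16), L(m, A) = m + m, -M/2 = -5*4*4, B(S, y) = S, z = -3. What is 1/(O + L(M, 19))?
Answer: 1/346 ≈ 0.0028902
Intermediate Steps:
M = 160 (M = -2*(-5*4)*4 = -(-40)*4 = -2*(-80) = 160)
L(m, A) = 2*m
O = 26 (O = 2*(-3 + 16) = 2*13 = 26)
1/(O + L(M, 19)) = 1/(26 + 2*160) = 1/(26 + 320) = 1/346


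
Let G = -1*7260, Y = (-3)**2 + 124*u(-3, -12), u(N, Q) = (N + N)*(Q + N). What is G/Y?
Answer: -2420/3723 ≈ -0.65001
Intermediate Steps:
u(N, Q) = 2*N*(N + Q) (u(N, Q) = (2*N)*(N + Q) = 2*N*(N + Q))
Y = 11169 (Y = (-3)**2 + 124*(2*(-3)*(-3 - 12)) = 9 + 124*(2*(-3)*(-15)) = 9 + 124*90 = 9 + 11160 = 11169)
G = -7260
G/Y = -7260/11169 = -7260*1/11169 = -2420/3723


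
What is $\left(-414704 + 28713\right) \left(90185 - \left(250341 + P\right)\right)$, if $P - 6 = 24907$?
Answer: $71434968379$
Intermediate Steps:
$P = 24913$ ($P = 6 + 24907 = 24913$)
$\left(-414704 + 28713\right) \left(90185 - \left(250341 + P\right)\right) = \left(-414704 + 28713\right) \left(90185 - 275254\right) = - 385991 \left(90185 - 275254\right) = \left(-385991\right) \left(-185069\right) = 71434968379$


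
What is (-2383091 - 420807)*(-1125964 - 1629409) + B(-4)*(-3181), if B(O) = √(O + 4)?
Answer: 7725784843954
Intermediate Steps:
B(O) = √(4 + O)
(-2383091 - 420807)*(-1125964 - 1629409) + B(-4)*(-3181) = (-2383091 - 420807)*(-1125964 - 1629409) + √(4 - 4)*(-3181) = -2803898*(-2755373) + √0*(-3181) = 7725784843954 + 0*(-3181) = 7725784843954 + 0 = 7725784843954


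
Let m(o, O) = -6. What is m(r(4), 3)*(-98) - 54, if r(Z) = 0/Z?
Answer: 534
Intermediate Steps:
r(Z) = 0
m(r(4), 3)*(-98) - 54 = -6*(-98) - 54 = 588 - 54 = 534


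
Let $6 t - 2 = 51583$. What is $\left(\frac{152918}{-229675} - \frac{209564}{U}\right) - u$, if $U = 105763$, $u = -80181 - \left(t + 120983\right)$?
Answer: $\frac{10190553678322807}{48582234050} \approx 2.0976 \cdot 10^{5}$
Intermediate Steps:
$t = \frac{17195}{2}$ ($t = \frac{1}{3} + \frac{1}{6} \cdot 51583 = \frac{1}{3} + \frac{51583}{6} = \frac{17195}{2} \approx 8597.5$)
$u = - \frac{419523}{2}$ ($u = -80181 - \left(\frac{17195}{2} + 120983\right) = -80181 - \frac{259161}{2} = - \frac{419523}{2} \approx -2.0976 \cdot 10^{5}$)
$\left(\frac{152918}{-229675} - \frac{209564}{U}\right) - u = \left(\frac{152918}{-229675} - \frac{209564}{105763}\right) - - \frac{419523}{2} = \left(152918 \left(- \frac{1}{229675}\right) - \frac{209564}{105763}\right) + \frac{419523}{2} = \left(- \frac{152918}{229675} - \frac{209564}{105763}\right) + \frac{419523}{2} = - \frac{64304678134}{24291117025} + \frac{419523}{2} = \frac{10190553678322807}{48582234050}$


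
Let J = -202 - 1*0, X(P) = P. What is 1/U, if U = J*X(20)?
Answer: -1/4040 ≈ -0.00024752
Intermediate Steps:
J = -202 (J = -202 + 0 = -202)
U = -4040 (U = -202*20 = -4040)
1/U = 1/(-4040) = -1/4040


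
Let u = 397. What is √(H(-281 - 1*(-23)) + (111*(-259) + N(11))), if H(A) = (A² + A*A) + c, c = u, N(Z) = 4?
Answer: 26*√155 ≈ 323.70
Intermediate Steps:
c = 397
H(A) = 397 + 2*A² (H(A) = (A² + A*A) + 397 = (A² + A²) + 397 = 2*A² + 397 = 397 + 2*A²)
√(H(-281 - 1*(-23)) + (111*(-259) + N(11))) = √((397 + 2*(-281 - 1*(-23))²) + (111*(-259) + 4)) = √((397 + 2*(-281 + 23)²) + (-28749 + 4)) = √((397 + 2*(-258)²) - 28745) = √((397 + 2*66564) - 28745) = √((397 + 133128) - 28745) = √(133525 - 28745) = √104780 = 26*√155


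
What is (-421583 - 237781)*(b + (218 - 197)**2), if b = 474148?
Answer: -312926901396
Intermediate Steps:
(-421583 - 237781)*(b + (218 - 197)**2) = (-421583 - 237781)*(474148 + (218 - 197)**2) = -659364*(474148 + 21**2) = -659364*(474148 + 441) = -659364*474589 = -312926901396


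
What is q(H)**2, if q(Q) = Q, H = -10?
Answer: 100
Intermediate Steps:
q(H)**2 = (-10)**2 = 100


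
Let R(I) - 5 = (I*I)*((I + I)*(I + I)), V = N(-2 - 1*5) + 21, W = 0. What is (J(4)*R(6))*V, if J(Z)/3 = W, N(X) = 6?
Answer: 0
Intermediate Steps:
J(Z) = 0 (J(Z) = 3*0 = 0)
V = 27 (V = 6 + 21 = 27)
R(I) = 5 + 4*I**4 (R(I) = 5 + (I*I)*((I + I)*(I + I)) = 5 + I**2*((2*I)*(2*I)) = 5 + I**2*(4*I**2) = 5 + 4*I**4)
(J(4)*R(6))*V = (0*(5 + 4*6**4))*27 = (0*(5 + 4*1296))*27 = (0*(5 + 5184))*27 = (0*5189)*27 = 0*27 = 0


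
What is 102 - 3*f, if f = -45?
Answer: 237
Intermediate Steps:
102 - 3*f = 102 - 3*(-45) = 102 + 135 = 237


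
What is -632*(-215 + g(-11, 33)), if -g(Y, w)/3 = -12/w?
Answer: 1487096/11 ≈ 1.3519e+5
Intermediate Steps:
g(Y, w) = 36/w (g(Y, w) = -(-36)/w = 36/w)
-632*(-215 + g(-11, 33)) = -632*(-215 + 36/33) = -632*(-215 + 36*(1/33)) = -632*(-215 + 12/11) = -632*(-2353/11) = 1487096/11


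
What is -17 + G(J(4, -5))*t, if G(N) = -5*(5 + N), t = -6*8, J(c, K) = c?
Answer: 2143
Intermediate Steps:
t = -48
G(N) = -25 - 5*N
-17 + G(J(4, -5))*t = -17 + (-25 - 5*4)*(-48) = -17 + (-25 - 20)*(-48) = -17 - 45*(-48) = -17 + 2160 = 2143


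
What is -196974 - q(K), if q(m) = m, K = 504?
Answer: -197478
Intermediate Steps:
-196974 - q(K) = -196974 - 1*504 = -196974 - 504 = -197478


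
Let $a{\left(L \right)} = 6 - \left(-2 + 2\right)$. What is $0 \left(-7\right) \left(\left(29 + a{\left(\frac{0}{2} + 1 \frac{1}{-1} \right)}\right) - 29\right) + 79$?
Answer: $79$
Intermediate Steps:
$a{\left(L \right)} = 6$ ($a{\left(L \right)} = 6 - 0 = 6 + 0 = 6$)
$0 \left(-7\right) \left(\left(29 + a{\left(\frac{0}{2} + 1 \frac{1}{-1} \right)}\right) - 29\right) + 79 = 0 \left(-7\right) \left(\left(29 + 6\right) - 29\right) + 79 = 0 \left(35 - 29\right) + 79 = 0 \cdot 6 + 79 = 0 + 79 = 79$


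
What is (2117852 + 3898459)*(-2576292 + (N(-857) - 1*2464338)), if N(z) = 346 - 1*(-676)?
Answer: -30319849046088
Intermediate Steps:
N(z) = 1022 (N(z) = 346 + 676 = 1022)
(2117852 + 3898459)*(-2576292 + (N(-857) - 1*2464338)) = (2117852 + 3898459)*(-2576292 + (1022 - 1*2464338)) = 6016311*(-2576292 + (1022 - 2464338)) = 6016311*(-2576292 - 2463316) = 6016311*(-5039608) = -30319849046088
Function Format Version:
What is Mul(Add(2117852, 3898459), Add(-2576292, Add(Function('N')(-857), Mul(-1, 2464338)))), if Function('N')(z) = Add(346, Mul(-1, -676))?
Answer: -30319849046088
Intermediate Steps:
Function('N')(z) = 1022 (Function('N')(z) = Add(346, 676) = 1022)
Mul(Add(2117852, 3898459), Add(-2576292, Add(Function('N')(-857), Mul(-1, 2464338)))) = Mul(Add(2117852, 3898459), Add(-2576292, Add(1022, Mul(-1, 2464338)))) = Mul(6016311, Add(-2576292, Add(1022, -2464338))) = Mul(6016311, Add(-2576292, -2463316)) = Mul(6016311, -5039608) = -30319849046088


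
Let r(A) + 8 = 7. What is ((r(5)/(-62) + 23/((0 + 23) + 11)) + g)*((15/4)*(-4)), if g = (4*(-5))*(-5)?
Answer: -795975/527 ≈ -1510.4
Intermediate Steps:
g = 100 (g = -20*(-5) = 100)
r(A) = -1 (r(A) = -8 + 7 = -1)
((r(5)/(-62) + 23/((0 + 23) + 11)) + g)*((15/4)*(-4)) = ((-1/(-62) + 23/((0 + 23) + 11)) + 100)*((15/4)*(-4)) = ((-1*(-1/62) + 23/(23 + 11)) + 100)*((15*(1/4))*(-4)) = ((1/62 + 23/34) + 100)*((15/4)*(-4)) = ((1/62 + 23*(1/34)) + 100)*(-15) = ((1/62 + 23/34) + 100)*(-15) = (365/527 + 100)*(-15) = (53065/527)*(-15) = -795975/527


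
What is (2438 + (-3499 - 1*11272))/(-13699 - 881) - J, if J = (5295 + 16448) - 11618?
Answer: -49203389/4860 ≈ -10124.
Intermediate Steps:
J = 10125 (J = 21743 - 11618 = 10125)
(2438 + (-3499 - 1*11272))/(-13699 - 881) - J = (2438 + (-3499 - 1*11272))/(-13699 - 881) - 1*10125 = (2438 + (-3499 - 11272))/(-14580) - 10125 = (2438 - 14771)*(-1/14580) - 10125 = -12333*(-1/14580) - 10125 = 4111/4860 - 10125 = -49203389/4860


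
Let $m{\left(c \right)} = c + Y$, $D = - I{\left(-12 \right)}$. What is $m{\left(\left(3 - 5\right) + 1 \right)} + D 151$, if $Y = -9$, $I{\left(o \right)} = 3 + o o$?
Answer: $-22207$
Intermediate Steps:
$I{\left(o \right)} = 3 + o^{2}$
$D = -147$ ($D = - (3 + \left(-12\right)^{2}) = - (3 + 144) = \left(-1\right) 147 = -147$)
$m{\left(c \right)} = -9 + c$ ($m{\left(c \right)} = c - 9 = -9 + c$)
$m{\left(\left(3 - 5\right) + 1 \right)} + D 151 = \left(-9 + \left(\left(3 - 5\right) + 1\right)\right) - 22197 = \left(-9 + \left(-2 + 1\right)\right) - 22197 = \left(-9 - 1\right) - 22197 = -10 - 22197 = -22207$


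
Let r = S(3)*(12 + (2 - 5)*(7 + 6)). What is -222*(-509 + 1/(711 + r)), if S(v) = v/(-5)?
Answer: 68476603/606 ≈ 1.1300e+5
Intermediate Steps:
S(v) = -v/5 (S(v) = v*(-⅕) = -v/5)
r = 81/5 (r = (-⅕*3)*(12 + (2 - 5)*(7 + 6)) = -3*(12 - 3*13)/5 = -3*(12 - 39)/5 = -⅗*(-27) = 81/5 ≈ 16.200)
-222*(-509 + 1/(711 + r)) = -222*(-509 + 1/(711 + 81/5)) = -222*(-509 + 1/(3636/5)) = -222*(-509 + 5/3636) = -222*(-1850719/3636) = 68476603/606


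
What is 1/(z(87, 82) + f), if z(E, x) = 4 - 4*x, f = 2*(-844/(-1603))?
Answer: -1603/517684 ≈ -0.0030965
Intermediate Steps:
f = 1688/1603 (f = 2*(-844*(-1/1603)) = 2*(844/1603) = 1688/1603 ≈ 1.0530)
1/(z(87, 82) + f) = 1/((4 - 4*82) + 1688/1603) = 1/((4 - 328) + 1688/1603) = 1/(-324 + 1688/1603) = 1/(-517684/1603) = -1603/517684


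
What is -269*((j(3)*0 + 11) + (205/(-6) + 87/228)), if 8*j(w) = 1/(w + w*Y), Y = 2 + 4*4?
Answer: 1397455/228 ≈ 6129.2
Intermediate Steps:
Y = 18 (Y = 2 + 16 = 18)
j(w) = 1/(152*w) (j(w) = 1/(8*(w + w*18)) = 1/(8*(w + 18*w)) = 1/(8*((19*w))) = (1/(19*w))/8 = 1/(152*w))
-269*((j(3)*0 + 11) + (205/(-6) + 87/228)) = -269*((((1/152)/3)*0 + 11) + (205/(-6) + 87/228)) = -269*((((1/152)*(⅓))*0 + 11) + (205*(-⅙) + 87*(1/228))) = -269*(((1/456)*0 + 11) + (-205/6 + 29/76)) = -269*((0 + 11) - 7703/228) = -269*(11 - 7703/228) = -269*(-5195/228) = 1397455/228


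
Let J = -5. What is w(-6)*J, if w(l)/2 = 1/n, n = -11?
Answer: 10/11 ≈ 0.90909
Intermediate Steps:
w(l) = -2/11 (w(l) = 2/(-11) = 2*(-1/11) = -2/11)
w(-6)*J = -2/11*(-5) = 10/11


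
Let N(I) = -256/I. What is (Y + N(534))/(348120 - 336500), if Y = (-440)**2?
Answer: 155696/9345 ≈ 16.661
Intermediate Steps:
Y = 193600
(Y + N(534))/(348120 - 336500) = (193600 - 256/534)/(348120 - 336500) = (193600 - 256*1/534)/11620 = (193600 - 128/267)*(1/11620) = (51691072/267)*(1/11620) = 155696/9345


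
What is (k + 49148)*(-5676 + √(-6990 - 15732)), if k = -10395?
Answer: -219962028 + 38753*I*√22722 ≈ -2.1996e+8 + 5.8416e+6*I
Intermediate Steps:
(k + 49148)*(-5676 + √(-6990 - 15732)) = (-10395 + 49148)*(-5676 + √(-6990 - 15732)) = 38753*(-5676 + √(-22722)) = 38753*(-5676 + I*√22722) = -219962028 + 38753*I*√22722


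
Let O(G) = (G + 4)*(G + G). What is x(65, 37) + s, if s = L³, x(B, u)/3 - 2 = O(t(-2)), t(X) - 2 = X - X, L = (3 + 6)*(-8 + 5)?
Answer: -19605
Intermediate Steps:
L = -27 (L = 9*(-3) = -27)
t(X) = 2 (t(X) = 2 + (X - X) = 2 + 0 = 2)
O(G) = 2*G*(4 + G) (O(G) = (4 + G)*(2*G) = 2*G*(4 + G))
x(B, u) = 78 (x(B, u) = 6 + 3*(2*2*(4 + 2)) = 6 + 3*(2*2*6) = 6 + 3*24 = 6 + 72 = 78)
s = -19683 (s = (-27)³ = -19683)
x(65, 37) + s = 78 - 19683 = -19605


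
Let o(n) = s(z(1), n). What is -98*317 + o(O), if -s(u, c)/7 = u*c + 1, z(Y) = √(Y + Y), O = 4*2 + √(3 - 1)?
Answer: -31087 - 56*√2 ≈ -31166.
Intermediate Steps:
O = 8 + √2 ≈ 9.4142
z(Y) = √2*√Y (z(Y) = √(2*Y) = √2*√Y)
s(u, c) = -7 - 7*c*u (s(u, c) = -7*(u*c + 1) = -7*(c*u + 1) = -7*(1 + c*u) = -7 - 7*c*u)
o(n) = -7 - 7*n*√2 (o(n) = -7 - 7*n*√2*√1 = -7 - 7*n*√2*1 = -7 - 7*n*√2)
-98*317 + o(O) = -98*317 + (-7 - 7*(8 + √2)*√2) = -31066 + (-7 - 7*√2*(8 + √2)) = -31073 - 7*√2*(8 + √2)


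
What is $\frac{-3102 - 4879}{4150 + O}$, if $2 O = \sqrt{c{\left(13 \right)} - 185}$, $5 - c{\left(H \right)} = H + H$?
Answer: $- \frac{66242300}{34445103} + \frac{7981 i \sqrt{206}}{34445103} \approx -1.9231 + 0.0033255 i$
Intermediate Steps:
$c{\left(H \right)} = 5 - 2 H$ ($c{\left(H \right)} = 5 - \left(H + H\right) = 5 - 2 H$)
$O = \frac{i \sqrt{206}}{2}$ ($O = \frac{\sqrt{\left(5 - 26\right) - 185}}{2} = \frac{\sqrt{-21 - 185}}{2} = \frac{\sqrt{-206}}{2} = \frac{i \sqrt{206}}{2} \approx 7.1764 i$)
$\frac{-3102 - 4879}{4150 + O} = \frac{-3102 - 4879}{4150 + \frac{i \sqrt{206}}{2}} = - \frac{7981}{4150 + \frac{i \sqrt{206}}{2}}$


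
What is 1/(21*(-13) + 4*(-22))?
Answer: -1/361 ≈ -0.0027701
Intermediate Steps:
1/(21*(-13) + 4*(-22)) = 1/(-273 - 88) = 1/(-361) = -1/361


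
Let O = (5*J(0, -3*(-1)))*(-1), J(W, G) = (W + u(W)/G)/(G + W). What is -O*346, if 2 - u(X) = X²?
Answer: 3460/9 ≈ 384.44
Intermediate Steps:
u(X) = 2 - X²
J(W, G) = (W + (2 - W²)/G)/(G + W)
O = -10/9 (O = (5*((2 - 1*0² - 3*(-1)*0)/(((-3*(-1)))*(-3*(-1) + 0))))*(-1) = (5*((2 - 1*0 + 3*0)/(3*(3 + 0))))*(-1) = (5*((⅓)*(2 + 0 + 0)/3))*(-1) = (5*((⅓)*(⅓)*2))*(-1) = (5*(2/9))*(-1) = (10/9)*(-1) = -10/9 ≈ -1.1111)
-O*346 = -(-10)*346/9 = -1*(-3460/9) = 3460/9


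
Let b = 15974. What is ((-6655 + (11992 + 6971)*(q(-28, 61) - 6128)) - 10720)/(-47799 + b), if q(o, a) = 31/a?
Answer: 7088993126/1941325 ≈ 3651.6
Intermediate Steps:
((-6655 + (11992 + 6971)*(q(-28, 61) - 6128)) - 10720)/(-47799 + b) = ((-6655 + (11992 + 6971)*(31/61 - 6128)) - 10720)/(-47799 + 15974) = ((-6655 + 18963*(31*(1/61) - 6128)) - 10720)/(-31825) = ((-6655 + 18963*(31/61 - 6128)) - 10720)*(-1/31825) = ((-6655 + 18963*(-373777/61)) - 10720)*(-1/31825) = ((-6655 - 7087933251/61) - 10720)*(-1/31825) = (-7088339206/61 - 10720)*(-1/31825) = -7088993126/61*(-1/31825) = 7088993126/1941325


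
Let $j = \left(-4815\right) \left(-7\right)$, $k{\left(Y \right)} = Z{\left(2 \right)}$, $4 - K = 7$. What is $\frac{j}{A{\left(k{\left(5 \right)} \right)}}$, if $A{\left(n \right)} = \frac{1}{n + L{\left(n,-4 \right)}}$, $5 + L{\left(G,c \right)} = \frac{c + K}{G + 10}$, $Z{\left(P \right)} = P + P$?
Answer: $- \frac{101115}{2} \approx -50558.0$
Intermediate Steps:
$Z{\left(P \right)} = 2 P$
$K = -3$ ($K = 4 - 7 = -3$)
$k{\left(Y \right)} = 4$ ($k{\left(Y \right)} = 2 \cdot 2 = 4$)
$L{\left(G,c \right)} = -5 + \frac{-3 + c}{10 + G}$ ($L{\left(G,c \right)} = -5 + \frac{c - 3}{G + 10} = -5 + \frac{-3 + c}{10 + G}$)
$A{\left(n \right)} = \frac{1}{n + \frac{-57 - 5 n}{10 + n}}$ ($A{\left(n \right)} = \frac{1}{n + \frac{-53 - 4 - 5 n}{10 + n}} = \frac{1}{n + \frac{-57 - 5 n}{10 + n}}$)
$j = 33705$
$\frac{j}{A{\left(k{\left(5 \right)} \right)}} = \frac{33705}{\frac{1}{-57 + 4^{2} + 5 \cdot 4} \left(10 + 4\right)} = \frac{33705}{\frac{1}{-57 + 16 + 20} \cdot 14} = \frac{33705}{\frac{1}{-21} \cdot 14} = \frac{33705}{\left(- \frac{1}{21}\right) 14} = \frac{33705}{- \frac{2}{3}} = 33705 \left(- \frac{3}{2}\right) = - \frac{101115}{2}$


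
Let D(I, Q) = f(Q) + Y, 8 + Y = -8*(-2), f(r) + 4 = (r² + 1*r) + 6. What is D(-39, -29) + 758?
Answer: 1580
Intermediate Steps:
f(r) = 2 + r + r² (f(r) = -4 + ((r² + 1*r) + 6) = -4 + ((r² + r) + 6) = -4 + ((r + r²) + 6) = -4 + (6 + r + r²) = 2 + r + r²)
Y = 8 (Y = -8 - 8*(-2) = -8 + 16 = 8)
D(I, Q) = 10 + Q + Q² (D(I, Q) = (2 + Q + Q²) + 8 = 10 + Q + Q²)
D(-39, -29) + 758 = (10 - 29 + (-29)²) + 758 = (10 - 29 + 841) + 758 = 822 + 758 = 1580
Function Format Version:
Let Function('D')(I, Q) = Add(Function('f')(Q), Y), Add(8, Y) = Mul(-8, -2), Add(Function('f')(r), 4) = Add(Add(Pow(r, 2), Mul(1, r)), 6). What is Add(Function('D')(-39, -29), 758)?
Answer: 1580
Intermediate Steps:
Function('f')(r) = Add(2, r, Pow(r, 2)) (Function('f')(r) = Add(-4, Add(Add(Pow(r, 2), Mul(1, r)), 6)) = Add(-4, Add(Add(Pow(r, 2), r), 6)) = Add(-4, Add(Add(r, Pow(r, 2)), 6)) = Add(-4, Add(6, r, Pow(r, 2))) = Add(2, r, Pow(r, 2)))
Y = 8 (Y = Add(-8, Mul(-8, -2)) = Add(-8, 16) = 8)
Function('D')(I, Q) = Add(10, Q, Pow(Q, 2)) (Function('D')(I, Q) = Add(Add(2, Q, Pow(Q, 2)), 8) = Add(10, Q, Pow(Q, 2)))
Add(Function('D')(-39, -29), 758) = Add(Add(10, -29, Pow(-29, 2)), 758) = Add(Add(10, -29, 841), 758) = Add(822, 758) = 1580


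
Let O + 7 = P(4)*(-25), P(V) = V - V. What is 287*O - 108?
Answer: -2117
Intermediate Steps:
P(V) = 0
O = -7 (O = -7 + 0*(-25) = -7 + 0 = -7)
287*O - 108 = 287*(-7) - 108 = -2009 - 108 = -2117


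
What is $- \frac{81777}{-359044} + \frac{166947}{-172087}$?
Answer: $- \frac{45868560069}{61786804828} \approx -0.74237$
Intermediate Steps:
$- \frac{81777}{-359044} + \frac{166947}{-172087} = \left(-81777\right) \left(- \frac{1}{359044}\right) + 166947 \left(- \frac{1}{172087}\right) = \frac{81777}{359044} - \frac{166947}{172087} = - \frac{45868560069}{61786804828}$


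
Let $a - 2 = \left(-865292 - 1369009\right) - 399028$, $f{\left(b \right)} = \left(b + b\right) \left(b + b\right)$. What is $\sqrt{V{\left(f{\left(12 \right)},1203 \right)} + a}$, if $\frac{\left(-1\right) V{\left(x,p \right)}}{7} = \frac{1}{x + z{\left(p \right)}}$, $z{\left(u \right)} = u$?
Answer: $\frac{2 i \sqrt{2083515317115}}{1779} \approx 1622.8 i$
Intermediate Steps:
$f{\left(b \right)} = 4 b^{2}$ ($f{\left(b \right)} = 2 b 2 b = 4 b^{2}$)
$V{\left(x,p \right)} = - \frac{7}{p + x}$ ($V{\left(x,p \right)} = - \frac{7}{x + p} = - \frac{7}{p + x}$)
$a = -2633327$ ($a = 2 - 2633329 = -2633327$)
$\sqrt{V{\left(f{\left(12 \right)},1203 \right)} + a} = \sqrt{- \frac{7}{1203 + 4 \cdot 12^{2}} - 2633327} = \sqrt{- \frac{7}{1203 + 4 \cdot 144} - 2633327} = \sqrt{- \frac{7}{1203 + 576} - 2633327} = \sqrt{- \frac{7}{1779} - 2633327} = \sqrt{- \frac{4684688740}{1779}} = \frac{2 i \sqrt{2083515317115}}{1779}$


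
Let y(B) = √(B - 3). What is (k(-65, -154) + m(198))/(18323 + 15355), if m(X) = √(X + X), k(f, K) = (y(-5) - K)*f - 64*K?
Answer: -77/16839 + √11/5613 - 65*I*√2/16839 ≈ -0.0039818 - 0.005459*I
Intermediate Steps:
y(B) = √(-3 + B)
k(f, K) = -64*K + f*(-K + 2*I*√2) (k(f, K) = (√(-3 - 5) - K)*f - 64*K = (√(-8) - K)*f - 64*K = (2*I*√2 - K)*f - 64*K = (-K + 2*I*√2)*f - 64*K = f*(-K + 2*I*√2) - 64*K = -64*K + f*(-K + 2*I*√2))
m(X) = √2*√X (m(X) = √(2*X) = √2*√X)
(k(-65, -154) + m(198))/(18323 + 15355) = ((-64*(-154) - 1*(-154)*(-65) + 2*I*(-65)*√2) + √2*√198)/(18323 + 15355) = ((9856 - 10010 - 130*I*√2) + √2*(3*√22))/33678 = ((-154 - 130*I*√2) + 6*√11)*(1/33678) = (-154 + 6*√11 - 130*I*√2)*(1/33678) = -77/16839 + √11/5613 - 65*I*√2/16839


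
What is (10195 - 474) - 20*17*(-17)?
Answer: 15501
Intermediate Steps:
(10195 - 474) - 20*17*(-17) = 9721 - 340*(-17) = 9721 + 5780 = 15501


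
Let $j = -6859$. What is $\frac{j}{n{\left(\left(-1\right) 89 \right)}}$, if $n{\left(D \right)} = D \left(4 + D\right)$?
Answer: $- \frac{6859}{7565} \approx -0.90668$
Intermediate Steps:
$\frac{j}{n{\left(\left(-1\right) 89 \right)}} = - \frac{6859}{\left(-1\right) 89 \left(4 - 89\right)} = - \frac{6859}{\left(-89\right) \left(4 - 89\right)} = - \frac{6859}{\left(-89\right) \left(-85\right)} = - \frac{6859}{7565}$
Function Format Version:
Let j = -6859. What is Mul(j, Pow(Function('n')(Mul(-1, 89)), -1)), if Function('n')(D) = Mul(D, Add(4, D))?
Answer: Rational(-6859, 7565) ≈ -0.90668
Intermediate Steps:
Mul(j, Pow(Function('n')(Mul(-1, 89)), -1)) = Mul(-6859, Pow(Mul(Mul(-1, 89), Add(4, Mul(-1, 89))), -1)) = Mul(-6859, Pow(Mul(-89, Add(4, -89)), -1)) = Mul(-6859, Pow(Mul(-89, -85), -1)) = Mul(-6859, Pow(7565, -1)) = Mul(-6859, Rational(1, 7565)) = Rational(-6859, 7565)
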